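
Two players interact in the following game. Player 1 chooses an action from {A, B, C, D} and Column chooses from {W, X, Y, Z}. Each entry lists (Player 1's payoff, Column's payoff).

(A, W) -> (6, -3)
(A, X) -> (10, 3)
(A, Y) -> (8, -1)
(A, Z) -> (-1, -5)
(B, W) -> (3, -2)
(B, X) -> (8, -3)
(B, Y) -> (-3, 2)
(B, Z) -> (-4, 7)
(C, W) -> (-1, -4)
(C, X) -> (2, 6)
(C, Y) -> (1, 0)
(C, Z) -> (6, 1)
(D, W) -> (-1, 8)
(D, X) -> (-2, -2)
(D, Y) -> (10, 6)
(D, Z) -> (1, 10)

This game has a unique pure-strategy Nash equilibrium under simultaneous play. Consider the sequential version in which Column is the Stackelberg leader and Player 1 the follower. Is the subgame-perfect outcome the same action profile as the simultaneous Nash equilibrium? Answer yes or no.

Solve by backward induction (Column leads).
- W: Player 1 compares 6, 3, -1, -1 and picks A; Column would get -3.
- X: Player 1 compares 10, 8, 2, -2 and picks A; Column would get 3.
- Y: Player 1 compares 8, -3, 1, 10 and picks D; Column would get 6.
- Z: Player 1 compares -1, -4, 6, 1 and picks C; Column would get 1.
Among -3, 3, 6, 1, the best is 6 at Y. Subgame-perfect outcome: (D, Y) with payoffs (10, 6).
Under simultaneous play:
Player 1's best replies: W→A; X→A; Y→D; Z→C.
Column's best replies: A→X; B→Z; C→X; D→Z.
Only (A, X) has each player best-responding; Nash payoffs (10, 3).
Sequential outcome (D, Y) differs from the Nash profile (A, X).

no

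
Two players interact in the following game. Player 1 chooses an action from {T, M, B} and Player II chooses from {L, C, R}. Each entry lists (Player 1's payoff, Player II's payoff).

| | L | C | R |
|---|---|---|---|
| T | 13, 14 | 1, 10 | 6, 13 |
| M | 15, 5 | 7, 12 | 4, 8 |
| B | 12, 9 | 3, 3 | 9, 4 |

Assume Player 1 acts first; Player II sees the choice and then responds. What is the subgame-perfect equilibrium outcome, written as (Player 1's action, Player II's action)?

(T, L)

Work backward from Player II's decision.
- T: BR = L, leader payoff 13.
- M: BR = C, leader payoff 7.
- B: BR = L, leader payoff 12.
Player 1's induced payoffs are 13, 7, 12, so Player 1 commits to T. Subgame-perfect outcome: (T, L) with payoffs (13, 14).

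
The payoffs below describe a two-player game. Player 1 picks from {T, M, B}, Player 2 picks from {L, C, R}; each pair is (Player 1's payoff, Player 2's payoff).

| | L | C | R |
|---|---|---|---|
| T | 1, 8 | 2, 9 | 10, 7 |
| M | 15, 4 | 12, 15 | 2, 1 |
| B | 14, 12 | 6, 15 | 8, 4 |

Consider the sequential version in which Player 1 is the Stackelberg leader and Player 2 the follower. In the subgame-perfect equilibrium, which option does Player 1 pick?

Solve by backward induction (Player 1 leads).
- T → Player 2 plays C (best of 8, 9, 7); Player 1 gets 2.
- M → Player 2 plays C (best of 4, 15, 1); Player 1 gets 12.
- B → Player 2 plays C (best of 12, 15, 4); Player 1 gets 6.
Among 2, 12, 6, the best is 12 at M. Subgame-perfect outcome: (M, C) with payoffs (12, 15).

M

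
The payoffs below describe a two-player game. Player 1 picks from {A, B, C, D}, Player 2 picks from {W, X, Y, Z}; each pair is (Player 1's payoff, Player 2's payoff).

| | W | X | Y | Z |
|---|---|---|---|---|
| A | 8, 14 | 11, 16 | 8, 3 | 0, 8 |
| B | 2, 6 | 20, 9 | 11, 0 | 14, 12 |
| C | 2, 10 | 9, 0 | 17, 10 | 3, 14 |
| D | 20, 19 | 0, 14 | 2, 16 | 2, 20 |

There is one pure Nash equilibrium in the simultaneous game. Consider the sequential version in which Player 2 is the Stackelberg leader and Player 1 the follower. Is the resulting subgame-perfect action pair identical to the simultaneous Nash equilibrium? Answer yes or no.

Player 1 best-responds to each possible Player 2 move:
- W → Player 1 plays D (best of 8, 2, 2, 20); Player 2 gets 19.
- X → Player 1 plays B (best of 11, 20, 9, 0); Player 2 gets 9.
- Y → Player 1 plays C (best of 8, 11, 17, 2); Player 2 gets 10.
- Z → Player 1 plays B (best of 0, 14, 3, 2); Player 2 gets 12.
Maximizing over 19, 9, 10, 12, Player 2 chooses W. Subgame-perfect outcome: (D, W) with payoffs (20, 19).
Under simultaneous play:
Player 1's best replies: W→D; X→B; Y→C; Z→B.
Player 2's best replies: A→X; B→Z; C→Z; D→Z.
Only (B, Z) has each player best-responding; Nash payoffs (14, 12).
Sequential outcome (D, W) differs from the Nash profile (B, Z).

no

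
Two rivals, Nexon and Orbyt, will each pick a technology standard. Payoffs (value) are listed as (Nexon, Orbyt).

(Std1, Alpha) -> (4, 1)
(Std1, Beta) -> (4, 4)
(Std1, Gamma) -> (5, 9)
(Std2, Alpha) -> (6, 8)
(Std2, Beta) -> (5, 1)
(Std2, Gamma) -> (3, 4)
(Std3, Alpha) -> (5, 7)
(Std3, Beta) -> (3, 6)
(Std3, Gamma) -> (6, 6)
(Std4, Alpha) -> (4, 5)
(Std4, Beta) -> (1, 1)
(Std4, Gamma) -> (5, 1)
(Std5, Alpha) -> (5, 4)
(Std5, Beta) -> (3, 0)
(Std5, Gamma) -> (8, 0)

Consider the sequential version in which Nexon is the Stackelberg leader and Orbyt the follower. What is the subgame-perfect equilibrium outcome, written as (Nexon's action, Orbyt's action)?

(Std2, Alpha)

Orbyt best-responds to each possible Nexon move:
- Std1 → Orbyt plays Gamma (best of 1, 4, 9); Nexon gets 5.
- Std2 → Orbyt plays Alpha (best of 8, 1, 4); Nexon gets 6.
- Std3 → Orbyt plays Alpha (best of 7, 6, 6); Nexon gets 5.
- Std4 → Orbyt plays Alpha (best of 5, 1, 1); Nexon gets 4.
- Std5 → Orbyt plays Alpha (best of 4, 0, 0); Nexon gets 5.
Nexon's induced payoffs are 5, 6, 5, 4, 5, so Nexon commits to Std2. Subgame-perfect outcome: (Std2, Alpha) with payoffs (6, 8).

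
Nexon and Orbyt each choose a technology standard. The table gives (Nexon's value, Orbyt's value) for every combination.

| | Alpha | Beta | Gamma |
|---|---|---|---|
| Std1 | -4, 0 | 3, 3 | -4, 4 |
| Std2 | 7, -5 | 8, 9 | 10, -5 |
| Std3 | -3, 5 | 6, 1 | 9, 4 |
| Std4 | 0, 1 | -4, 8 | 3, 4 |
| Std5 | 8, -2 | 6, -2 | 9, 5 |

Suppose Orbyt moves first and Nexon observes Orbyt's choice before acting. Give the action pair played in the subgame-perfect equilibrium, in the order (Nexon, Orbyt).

Work backward from Nexon's decision.
- Alpha: BR = Std5, leader payoff -2.
- Beta: BR = Std2, leader payoff 9.
- Gamma: BR = Std2, leader payoff -5.
Maximizing over -2, 9, -5, Orbyt chooses Beta. Subgame-perfect outcome: (Std2, Beta) with payoffs (8, 9).

(Std2, Beta)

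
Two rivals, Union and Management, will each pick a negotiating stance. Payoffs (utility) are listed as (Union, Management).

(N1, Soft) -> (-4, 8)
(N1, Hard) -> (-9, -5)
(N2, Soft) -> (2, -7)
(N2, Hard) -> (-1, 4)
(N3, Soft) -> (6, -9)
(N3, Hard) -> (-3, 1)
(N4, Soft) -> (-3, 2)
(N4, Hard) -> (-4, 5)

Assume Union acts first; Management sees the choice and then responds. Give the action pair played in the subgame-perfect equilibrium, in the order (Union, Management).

(N2, Hard)

Backward induction with Union moving first.
- N1 → Management plays Soft (best of 8, -5); Union gets -4.
- N2 → Management plays Hard (best of -7, 4); Union gets -1.
- N3 → Management plays Hard (best of -9, 1); Union gets -3.
- N4 → Management plays Hard (best of 2, 5); Union gets -4.
Among -4, -1, -3, -4, the best is -1 at N2. Subgame-perfect outcome: (N2, Hard) with payoffs (-1, 4).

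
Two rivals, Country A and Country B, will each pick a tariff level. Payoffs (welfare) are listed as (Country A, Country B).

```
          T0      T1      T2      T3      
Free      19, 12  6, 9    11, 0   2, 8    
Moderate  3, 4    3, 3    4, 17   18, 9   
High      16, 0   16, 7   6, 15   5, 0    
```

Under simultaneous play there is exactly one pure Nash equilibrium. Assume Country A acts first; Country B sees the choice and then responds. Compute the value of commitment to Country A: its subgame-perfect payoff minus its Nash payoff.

0

Country B best-responds to each possible Country A move:
- Free → Country B plays T0 (best of 12, 9, 0, 8); Country A gets 19.
- Moderate → Country B plays T2 (best of 4, 3, 17, 9); Country A gets 4.
- High → Country B plays T2 (best of 0, 7, 15, 0); Country A gets 6.
Among 19, 4, 6, the best is 19 at Free. Subgame-perfect outcome: (Free, T0) with payoffs (19, 12).
For the simultaneous game, intersect best replies.
Country A's best replies: T0→Free; T1→High; T2→Free; T3→Moderate.
Country B's best replies: Free→T0; Moderate→T2; High→T2.
The unique mutual best reply is (Free, T0), giving (19, 12).
Country A's commitment gain: 19 − 19 = 0.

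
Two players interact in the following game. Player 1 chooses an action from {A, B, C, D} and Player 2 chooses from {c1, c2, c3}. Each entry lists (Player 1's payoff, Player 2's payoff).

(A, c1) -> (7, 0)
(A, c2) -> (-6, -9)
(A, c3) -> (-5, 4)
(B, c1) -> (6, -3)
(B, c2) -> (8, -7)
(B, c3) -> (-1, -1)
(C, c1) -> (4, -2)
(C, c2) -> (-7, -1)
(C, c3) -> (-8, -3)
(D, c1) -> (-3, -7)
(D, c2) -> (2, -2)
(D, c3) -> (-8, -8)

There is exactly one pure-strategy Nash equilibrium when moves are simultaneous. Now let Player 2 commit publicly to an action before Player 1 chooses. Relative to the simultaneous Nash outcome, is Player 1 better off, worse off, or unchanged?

Player 1 best-responds to each possible Player 2 move:
- c1: BR = A, leader payoff 0.
- c2: BR = B, leader payoff -7.
- c3: BR = B, leader payoff -1.
Maximizing over 0, -7, -1, Player 2 chooses c1. Subgame-perfect outcome: (A, c1) with payoffs (7, 0).
For the simultaneous game, intersect best replies.
Player 1's best replies: c1→A; c2→B; c3→B.
Player 2's best replies: A→c3; B→c3; C→c2; D→c2.
Only (B, c3) has each player best-responding; Nash payoffs (-1, -1).
Player 1 earns 7 sequentially versus -1 at the Nash outcome: better off.

better off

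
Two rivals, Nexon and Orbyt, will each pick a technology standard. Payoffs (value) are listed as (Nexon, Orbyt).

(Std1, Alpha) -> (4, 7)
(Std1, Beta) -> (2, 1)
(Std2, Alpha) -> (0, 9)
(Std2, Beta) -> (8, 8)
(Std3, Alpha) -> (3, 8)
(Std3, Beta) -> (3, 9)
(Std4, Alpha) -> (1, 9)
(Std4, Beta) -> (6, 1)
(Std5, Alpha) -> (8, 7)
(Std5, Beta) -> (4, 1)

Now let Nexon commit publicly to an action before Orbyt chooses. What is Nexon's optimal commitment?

Std5

Orbyt best-responds to each possible Nexon move:
- Std1: Orbyt compares 7, 1 and picks Alpha; Nexon would get 4.
- Std2: Orbyt compares 9, 8 and picks Alpha; Nexon would get 0.
- Std3: Orbyt compares 8, 9 and picks Beta; Nexon would get 3.
- Std4: Orbyt compares 9, 1 and picks Alpha; Nexon would get 1.
- Std5: Orbyt compares 7, 1 and picks Alpha; Nexon would get 8.
Among 4, 0, 3, 1, 8, the best is 8 at Std5. Subgame-perfect outcome: (Std5, Alpha) with payoffs (8, 7).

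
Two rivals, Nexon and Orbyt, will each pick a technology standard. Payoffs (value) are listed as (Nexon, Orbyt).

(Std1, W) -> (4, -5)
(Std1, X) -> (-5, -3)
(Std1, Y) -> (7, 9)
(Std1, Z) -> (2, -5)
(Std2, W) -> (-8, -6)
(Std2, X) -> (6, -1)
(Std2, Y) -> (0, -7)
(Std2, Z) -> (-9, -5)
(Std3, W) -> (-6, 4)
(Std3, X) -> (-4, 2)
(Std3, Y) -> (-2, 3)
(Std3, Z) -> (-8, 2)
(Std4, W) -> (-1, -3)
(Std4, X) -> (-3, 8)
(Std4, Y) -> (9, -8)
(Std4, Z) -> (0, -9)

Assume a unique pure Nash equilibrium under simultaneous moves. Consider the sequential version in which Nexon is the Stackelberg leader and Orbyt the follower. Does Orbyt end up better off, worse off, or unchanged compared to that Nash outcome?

Solve by backward induction (Nexon leads).
- Std1: Orbyt compares -5, -3, 9, -5 and picks Y; Nexon would get 7.
- Std2: Orbyt compares -6, -1, -7, -5 and picks X; Nexon would get 6.
- Std3: Orbyt compares 4, 2, 3, 2 and picks W; Nexon would get -6.
- Std4: Orbyt compares -3, 8, -8, -9 and picks X; Nexon would get -3.
Among 7, 6, -6, -3, the best is 7 at Std1. Subgame-perfect outcome: (Std1, Y) with payoffs (7, 9).
Under simultaneous play:
Nexon's best replies: W→Std1; X→Std2; Y→Std4; Z→Std1.
Orbyt's best replies: Std1→Y; Std2→X; Std3→W; Std4→X.
Only (Std2, X) has each player best-responding; Nash payoffs (6, -1).
Orbyt earns 9 sequentially versus -1 at the Nash outcome: better off.

better off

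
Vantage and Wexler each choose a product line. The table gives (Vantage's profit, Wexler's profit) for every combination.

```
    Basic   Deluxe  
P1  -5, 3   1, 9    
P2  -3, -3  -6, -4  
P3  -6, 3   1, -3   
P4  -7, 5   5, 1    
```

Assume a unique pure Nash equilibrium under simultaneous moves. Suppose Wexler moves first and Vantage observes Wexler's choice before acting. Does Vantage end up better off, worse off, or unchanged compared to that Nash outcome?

Work backward from Vantage's decision.
- Basic: BR = P2, leader payoff -3.
- Deluxe: BR = P4, leader payoff 1.
Maximizing over -3, 1, Wexler chooses Deluxe. Subgame-perfect outcome: (P4, Deluxe) with payoffs (5, 1).
For the simultaneous game, intersect best replies.
Vantage's best replies: Basic→P2; Deluxe→P4.
Wexler's best replies: P1→Deluxe; P2→Basic; P3→Basic; P4→Basic.
Only (P2, Basic) has each player best-responding; Nash payoffs (-3, -3).
Vantage earns 5 sequentially versus -3 at the Nash outcome: better off.

better off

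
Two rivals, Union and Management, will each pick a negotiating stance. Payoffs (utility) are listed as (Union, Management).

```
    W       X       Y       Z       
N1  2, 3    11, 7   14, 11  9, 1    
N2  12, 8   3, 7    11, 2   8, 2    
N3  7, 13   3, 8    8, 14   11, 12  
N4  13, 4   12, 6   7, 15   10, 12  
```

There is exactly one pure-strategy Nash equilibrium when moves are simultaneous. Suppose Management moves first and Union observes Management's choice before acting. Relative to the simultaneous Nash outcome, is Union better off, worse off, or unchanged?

Solve by backward induction (Management leads).
- W → Union plays N4 (best of 2, 12, 7, 13); Management gets 4.
- X → Union plays N4 (best of 11, 3, 3, 12); Management gets 6.
- Y → Union plays N1 (best of 14, 11, 8, 7); Management gets 11.
- Z → Union plays N3 (best of 9, 8, 11, 10); Management gets 12.
Maximizing over 4, 6, 11, 12, Management chooses Z. Subgame-perfect outcome: (N3, Z) with payoffs (11, 12).
Now find the simultaneous Nash equilibrium.
Union's best replies: W→N4; X→N4; Y→N1; Z→N3.
Management's best replies: N1→Y; N2→W; N3→Y; N4→Y.
The unique mutual best reply is (N1, Y), giving (14, 11).
Union earns 11 sequentially versus 14 at the Nash outcome: worse off.

worse off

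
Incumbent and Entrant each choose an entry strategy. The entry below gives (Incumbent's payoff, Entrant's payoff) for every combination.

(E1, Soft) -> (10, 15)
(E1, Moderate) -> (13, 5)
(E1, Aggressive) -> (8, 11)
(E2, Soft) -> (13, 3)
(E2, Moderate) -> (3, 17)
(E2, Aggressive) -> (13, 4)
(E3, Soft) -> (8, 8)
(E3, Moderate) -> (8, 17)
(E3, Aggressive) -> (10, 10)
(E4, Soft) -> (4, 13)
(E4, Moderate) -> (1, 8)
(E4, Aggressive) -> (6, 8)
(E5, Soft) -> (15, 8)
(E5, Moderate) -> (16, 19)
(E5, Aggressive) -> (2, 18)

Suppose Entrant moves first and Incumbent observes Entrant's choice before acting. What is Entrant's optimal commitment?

Moderate

Work backward from Incumbent's decision.
- Soft: BR = E5, leader payoff 8.
- Moderate: BR = E5, leader payoff 19.
- Aggressive: BR = E2, leader payoff 4.
Entrant's induced payoffs are 8, 19, 4, so Entrant commits to Moderate. Subgame-perfect outcome: (E5, Moderate) with payoffs (16, 19).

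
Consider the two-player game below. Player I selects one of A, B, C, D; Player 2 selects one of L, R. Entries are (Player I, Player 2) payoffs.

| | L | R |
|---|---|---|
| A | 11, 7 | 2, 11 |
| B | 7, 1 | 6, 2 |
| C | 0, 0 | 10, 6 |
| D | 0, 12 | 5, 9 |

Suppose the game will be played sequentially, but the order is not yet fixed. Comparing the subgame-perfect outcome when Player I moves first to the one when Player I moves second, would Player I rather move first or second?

second

If Player I leads: Player 2's best replies are A→R, B→R, C→R, D→L; Player I's induced payoffs 2, 6, 10, 0; outcome (C, R), payoffs (10, 6).
If Player 2 leads: Player I's best replies are L→A, R→C; Player 2's induced payoffs 7, 6; outcome (A, L), payoffs (11, 7).
Player I gets 10 moving first and 11 moving second, so Player I prefers to move second.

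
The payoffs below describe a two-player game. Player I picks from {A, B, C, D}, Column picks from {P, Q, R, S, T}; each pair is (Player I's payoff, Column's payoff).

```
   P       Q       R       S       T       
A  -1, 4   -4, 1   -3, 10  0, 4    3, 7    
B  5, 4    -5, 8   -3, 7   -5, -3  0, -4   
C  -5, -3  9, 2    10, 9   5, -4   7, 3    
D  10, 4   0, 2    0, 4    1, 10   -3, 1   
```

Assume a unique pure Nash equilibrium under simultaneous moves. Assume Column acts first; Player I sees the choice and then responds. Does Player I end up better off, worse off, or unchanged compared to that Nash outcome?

unchanged

Solve by backward induction (Column leads).
- P: BR = D, leader payoff 4.
- Q: BR = C, leader payoff 2.
- R: BR = C, leader payoff 9.
- S: BR = C, leader payoff -4.
- T: BR = C, leader payoff 3.
Column's induced payoffs are 4, 2, 9, -4, 3, so Column commits to R. Subgame-perfect outcome: (C, R) with payoffs (10, 9).
Under simultaneous play:
Player I's best replies: P→D; Q→C; R→C; S→C; T→C.
Column's best replies: A→R; B→Q; C→R; D→S.
The unique mutual best reply is (C, R), giving (10, 9).
Player I earns 10 sequentially versus 10 at the Nash outcome: unchanged.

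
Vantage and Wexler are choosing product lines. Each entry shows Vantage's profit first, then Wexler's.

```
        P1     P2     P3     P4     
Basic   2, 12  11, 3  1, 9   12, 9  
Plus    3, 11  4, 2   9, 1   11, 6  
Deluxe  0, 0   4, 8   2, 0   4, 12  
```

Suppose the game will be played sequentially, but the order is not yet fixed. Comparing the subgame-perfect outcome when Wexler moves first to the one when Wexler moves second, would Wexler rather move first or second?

second

If Vantage leads: Wexler's best replies are Basic→P1, Plus→P1, Deluxe→P4; Vantage's induced payoffs 2, 3, 4; outcome (Deluxe, P4), payoffs (4, 12).
If Wexler leads: Vantage's best replies are P1→Plus, P2→Basic, P3→Plus, P4→Basic; Wexler's induced payoffs 11, 3, 1, 9; outcome (Plus, P1), payoffs (3, 11).
Wexler gets 11 moving first and 12 moving second, so Wexler prefers to move second.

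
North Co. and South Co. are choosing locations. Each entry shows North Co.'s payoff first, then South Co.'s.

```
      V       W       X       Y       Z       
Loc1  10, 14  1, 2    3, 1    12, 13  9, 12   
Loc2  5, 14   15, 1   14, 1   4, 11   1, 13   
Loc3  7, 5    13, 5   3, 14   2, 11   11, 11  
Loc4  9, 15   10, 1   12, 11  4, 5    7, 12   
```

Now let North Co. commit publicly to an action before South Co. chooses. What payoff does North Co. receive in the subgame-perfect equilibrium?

South Co. best-responds to each possible North Co. move:
- Loc1: South Co. compares 14, 2, 1, 13, 12 and picks V; North Co. would get 10.
- Loc2: South Co. compares 14, 1, 1, 11, 13 and picks V; North Co. would get 5.
- Loc3: South Co. compares 5, 5, 14, 11, 11 and picks X; North Co. would get 3.
- Loc4: South Co. compares 15, 1, 11, 5, 12 and picks V; North Co. would get 9.
Among 10, 5, 3, 9, the best is 10 at Loc1. Subgame-perfect outcome: (Loc1, V) with payoffs (10, 14).

10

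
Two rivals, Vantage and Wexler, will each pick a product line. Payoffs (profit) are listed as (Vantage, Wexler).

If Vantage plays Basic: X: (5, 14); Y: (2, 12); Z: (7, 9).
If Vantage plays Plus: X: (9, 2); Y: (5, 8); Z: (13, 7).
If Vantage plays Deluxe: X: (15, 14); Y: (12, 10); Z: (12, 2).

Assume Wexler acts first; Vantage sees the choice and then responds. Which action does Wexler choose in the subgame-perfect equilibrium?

Solve by backward induction (Wexler leads).
- X: Vantage compares 5, 9, 15 and picks Deluxe; Wexler would get 14.
- Y: Vantage compares 2, 5, 12 and picks Deluxe; Wexler would get 10.
- Z: Vantage compares 7, 13, 12 and picks Plus; Wexler would get 7.
Among 14, 10, 7, the best is 14 at X. Subgame-perfect outcome: (Deluxe, X) with payoffs (15, 14).

X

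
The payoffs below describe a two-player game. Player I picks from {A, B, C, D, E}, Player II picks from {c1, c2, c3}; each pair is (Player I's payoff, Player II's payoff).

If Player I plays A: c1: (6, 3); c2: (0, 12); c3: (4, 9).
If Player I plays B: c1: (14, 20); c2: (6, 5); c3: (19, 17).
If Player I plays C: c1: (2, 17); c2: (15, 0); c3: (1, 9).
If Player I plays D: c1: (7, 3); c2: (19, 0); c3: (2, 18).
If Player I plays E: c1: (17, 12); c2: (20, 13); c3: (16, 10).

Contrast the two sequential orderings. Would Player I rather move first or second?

first

If Player I leads: Player II's best replies are A→c2, B→c1, C→c1, D→c3, E→c2; Player I's induced payoffs 0, 14, 2, 2, 20; outcome (E, c2), payoffs (20, 13).
If Player II leads: Player I's best replies are c1→E, c2→E, c3→B; Player II's induced payoffs 12, 13, 17; outcome (B, c3), payoffs (19, 17).
Player I gets 20 moving first and 19 moving second, so Player I prefers to move first.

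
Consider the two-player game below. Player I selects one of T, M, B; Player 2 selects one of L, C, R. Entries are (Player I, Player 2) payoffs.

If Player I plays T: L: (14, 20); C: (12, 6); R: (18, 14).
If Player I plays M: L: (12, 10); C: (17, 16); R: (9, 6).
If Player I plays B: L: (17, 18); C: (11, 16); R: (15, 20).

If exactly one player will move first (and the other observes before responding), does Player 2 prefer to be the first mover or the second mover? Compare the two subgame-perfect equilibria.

If Player I leads: Player 2's best replies are T→L, M→C, B→R; Player I's induced payoffs 14, 17, 15; outcome (M, C), payoffs (17, 16).
If Player 2 leads: Player I's best replies are L→B, C→M, R→T; Player 2's induced payoffs 18, 16, 14; outcome (B, L), payoffs (17, 18).
Player 2 gets 18 moving first and 16 moving second, so Player 2 prefers to move first.

first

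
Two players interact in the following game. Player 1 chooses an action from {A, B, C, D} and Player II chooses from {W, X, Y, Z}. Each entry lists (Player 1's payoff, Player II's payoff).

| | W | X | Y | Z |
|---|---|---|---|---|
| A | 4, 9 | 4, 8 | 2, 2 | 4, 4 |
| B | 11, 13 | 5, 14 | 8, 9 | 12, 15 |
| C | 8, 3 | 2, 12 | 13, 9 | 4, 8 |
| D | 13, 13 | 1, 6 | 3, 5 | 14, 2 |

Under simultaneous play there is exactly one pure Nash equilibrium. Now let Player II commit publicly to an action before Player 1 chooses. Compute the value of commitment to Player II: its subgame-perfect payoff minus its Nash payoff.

Solve by backward induction (Player II leads).
- W → Player 1 plays D (best of 4, 11, 8, 13); Player II gets 13.
- X → Player 1 plays B (best of 4, 5, 2, 1); Player II gets 14.
- Y → Player 1 plays C (best of 2, 8, 13, 3); Player II gets 9.
- Z → Player 1 plays D (best of 4, 12, 4, 14); Player II gets 2.
Among 13, 14, 9, 2, the best is 14 at X. Subgame-perfect outcome: (B, X) with payoffs (5, 14).
Now find the simultaneous Nash equilibrium.
Player 1's best replies: W→D; X→B; Y→C; Z→D.
Player II's best replies: A→W; B→Z; C→X; D→W.
The unique mutual best reply is (D, W), giving (13, 13).
Player II's commitment gain: 14 − 13 = 1.

1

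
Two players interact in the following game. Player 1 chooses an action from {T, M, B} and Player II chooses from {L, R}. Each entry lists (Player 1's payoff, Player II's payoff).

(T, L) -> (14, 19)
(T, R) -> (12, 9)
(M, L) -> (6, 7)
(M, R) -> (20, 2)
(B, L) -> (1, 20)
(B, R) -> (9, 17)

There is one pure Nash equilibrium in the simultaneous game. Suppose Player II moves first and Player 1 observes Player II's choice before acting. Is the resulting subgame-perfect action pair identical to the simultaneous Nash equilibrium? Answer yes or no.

yes

Player 1 best-responds to each possible Player II move:
- L: Player 1 compares 14, 6, 1 and picks T; Player II would get 19.
- R: Player 1 compares 12, 20, 9 and picks M; Player II would get 2.
Player II's induced payoffs are 19, 2, so Player II commits to L. Subgame-perfect outcome: (T, L) with payoffs (14, 19).
Now find the simultaneous Nash equilibrium.
Player 1's best replies: L→T; R→M.
Player II's best replies: T→L; M→L; B→L.
Only (T, L) has each player best-responding; Nash payoffs (14, 19).
Sequential outcome (T, L) coincides with the Nash profile (T, L).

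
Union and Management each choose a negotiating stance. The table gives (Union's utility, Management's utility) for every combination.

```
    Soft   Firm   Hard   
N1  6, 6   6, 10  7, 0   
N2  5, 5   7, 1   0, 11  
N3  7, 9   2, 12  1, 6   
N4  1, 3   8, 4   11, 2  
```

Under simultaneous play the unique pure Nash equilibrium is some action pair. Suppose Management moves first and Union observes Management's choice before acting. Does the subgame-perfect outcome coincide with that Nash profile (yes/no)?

Work backward from Union's decision.
- Soft → Union plays N3 (best of 6, 5, 7, 1); Management gets 9.
- Firm → Union plays N4 (best of 6, 7, 2, 8); Management gets 4.
- Hard → Union plays N4 (best of 7, 0, 1, 11); Management gets 2.
Management's induced payoffs are 9, 4, 2, so Management commits to Soft. Subgame-perfect outcome: (N3, Soft) with payoffs (7, 9).
For the simultaneous game, intersect best replies.
Union's best replies: Soft→N3; Firm→N4; Hard→N4.
Management's best replies: N1→Firm; N2→Hard; N3→Firm; N4→Firm.
Only (N4, Firm) has each player best-responding; Nash payoffs (8, 4).
Sequential outcome (N3, Soft) differs from the Nash profile (N4, Firm).

no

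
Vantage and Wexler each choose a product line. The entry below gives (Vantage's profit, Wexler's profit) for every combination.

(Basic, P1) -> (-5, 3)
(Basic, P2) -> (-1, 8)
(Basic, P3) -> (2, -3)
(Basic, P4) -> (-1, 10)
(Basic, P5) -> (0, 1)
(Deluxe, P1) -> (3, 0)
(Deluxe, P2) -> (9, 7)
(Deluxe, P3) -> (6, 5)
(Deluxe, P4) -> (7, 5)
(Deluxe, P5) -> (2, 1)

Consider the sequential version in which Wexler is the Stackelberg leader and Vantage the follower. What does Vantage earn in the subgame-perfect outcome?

Solve by backward induction (Wexler leads).
- P1 → Vantage plays Deluxe (best of -5, 3); Wexler gets 0.
- P2 → Vantage plays Deluxe (best of -1, 9); Wexler gets 7.
- P3 → Vantage plays Deluxe (best of 2, 6); Wexler gets 5.
- P4 → Vantage plays Deluxe (best of -1, 7); Wexler gets 5.
- P5 → Vantage plays Deluxe (best of 0, 2); Wexler gets 1.
Maximizing over 0, 7, 5, 5, 1, Wexler chooses P2. Subgame-perfect outcome: (Deluxe, P2) with payoffs (9, 7).

9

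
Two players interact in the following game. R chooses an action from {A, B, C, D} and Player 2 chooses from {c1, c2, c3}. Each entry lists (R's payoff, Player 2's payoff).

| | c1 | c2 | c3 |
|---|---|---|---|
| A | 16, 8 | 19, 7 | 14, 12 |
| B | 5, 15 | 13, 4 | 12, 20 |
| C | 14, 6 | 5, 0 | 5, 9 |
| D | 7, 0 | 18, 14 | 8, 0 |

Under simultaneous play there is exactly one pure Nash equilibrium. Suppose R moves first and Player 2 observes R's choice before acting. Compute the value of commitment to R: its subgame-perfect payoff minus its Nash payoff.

Backward induction with R moving first.
- A → Player 2 plays c3 (best of 8, 7, 12); R gets 14.
- B → Player 2 plays c3 (best of 15, 4, 20); R gets 12.
- C → Player 2 plays c3 (best of 6, 0, 9); R gets 5.
- D → Player 2 plays c2 (best of 0, 14, 0); R gets 18.
Among 14, 12, 5, 18, the best is 18 at D. Subgame-perfect outcome: (D, c2) with payoffs (18, 14).
Under simultaneous play:
R's best replies: c1→A; c2→A; c3→A.
Player 2's best replies: A→c3; B→c3; C→c3; D→c2.
The unique mutual best reply is (A, c3), giving (14, 12).
R's commitment gain: 18 − 14 = 4.

4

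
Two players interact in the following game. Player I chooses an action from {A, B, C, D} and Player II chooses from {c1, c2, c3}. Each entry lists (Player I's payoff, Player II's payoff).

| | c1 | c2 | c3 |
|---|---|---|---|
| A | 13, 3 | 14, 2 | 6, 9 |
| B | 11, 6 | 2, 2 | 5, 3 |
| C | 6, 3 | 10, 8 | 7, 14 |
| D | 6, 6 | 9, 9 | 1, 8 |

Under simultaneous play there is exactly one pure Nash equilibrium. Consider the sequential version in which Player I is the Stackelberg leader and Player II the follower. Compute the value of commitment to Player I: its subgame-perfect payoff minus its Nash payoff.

Work backward from Player II's decision.
- A → Player II plays c3 (best of 3, 2, 9); Player I gets 6.
- B → Player II plays c1 (best of 6, 2, 3); Player I gets 11.
- C → Player II plays c3 (best of 3, 8, 14); Player I gets 7.
- D → Player II plays c2 (best of 6, 9, 8); Player I gets 9.
Player I's induced payoffs are 6, 11, 7, 9, so Player I commits to B. Subgame-perfect outcome: (B, c1) with payoffs (11, 6).
Now find the simultaneous Nash equilibrium.
Player I's best replies: c1→A; c2→A; c3→C.
Player II's best replies: A→c3; B→c1; C→c3; D→c2.
The unique mutual best reply is (C, c3), giving (7, 14).
Player I's commitment gain: 11 − 7 = 4.

4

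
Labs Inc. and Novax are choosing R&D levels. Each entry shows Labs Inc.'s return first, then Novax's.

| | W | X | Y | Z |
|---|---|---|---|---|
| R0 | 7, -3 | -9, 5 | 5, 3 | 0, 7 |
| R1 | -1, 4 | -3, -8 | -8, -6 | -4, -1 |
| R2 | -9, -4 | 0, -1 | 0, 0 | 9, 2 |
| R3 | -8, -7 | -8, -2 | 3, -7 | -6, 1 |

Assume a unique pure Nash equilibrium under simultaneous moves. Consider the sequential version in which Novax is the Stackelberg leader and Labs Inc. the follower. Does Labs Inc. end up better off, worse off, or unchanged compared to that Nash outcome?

worse off

Backward induction with Novax moving first.
- W: Labs Inc. compares 7, -1, -9, -8 and picks R0; Novax would get -3.
- X: Labs Inc. compares -9, -3, 0, -8 and picks R2; Novax would get -1.
- Y: Labs Inc. compares 5, -8, 0, 3 and picks R0; Novax would get 3.
- Z: Labs Inc. compares 0, -4, 9, -6 and picks R2; Novax would get 2.
Maximizing over -3, -1, 3, 2, Novax chooses Y. Subgame-perfect outcome: (R0, Y) with payoffs (5, 3).
For the simultaneous game, intersect best replies.
Labs Inc.'s best replies: W→R0; X→R2; Y→R0; Z→R2.
Novax's best replies: R0→Z; R1→W; R2→Z; R3→Z.
Only (R2, Z) has each player best-responding; Nash payoffs (9, 2).
Labs Inc. earns 5 sequentially versus 9 at the Nash outcome: worse off.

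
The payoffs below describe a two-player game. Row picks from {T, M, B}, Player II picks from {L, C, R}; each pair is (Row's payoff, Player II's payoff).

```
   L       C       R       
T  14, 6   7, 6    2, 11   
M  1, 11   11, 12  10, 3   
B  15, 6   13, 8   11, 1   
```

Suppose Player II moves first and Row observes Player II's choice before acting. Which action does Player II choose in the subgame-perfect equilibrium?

Solve by backward induction (Player II leads).
- L: BR = B, leader payoff 6.
- C: BR = B, leader payoff 8.
- R: BR = B, leader payoff 1.
Maximizing over 6, 8, 1, Player II chooses C. Subgame-perfect outcome: (B, C) with payoffs (13, 8).

C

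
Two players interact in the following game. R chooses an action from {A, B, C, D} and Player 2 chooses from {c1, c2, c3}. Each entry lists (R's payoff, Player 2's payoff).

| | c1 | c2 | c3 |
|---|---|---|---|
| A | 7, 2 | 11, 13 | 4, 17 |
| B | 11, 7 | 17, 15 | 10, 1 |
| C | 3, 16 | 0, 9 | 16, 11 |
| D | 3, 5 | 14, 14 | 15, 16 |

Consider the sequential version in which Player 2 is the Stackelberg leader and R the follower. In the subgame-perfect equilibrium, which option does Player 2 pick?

c2

R best-responds to each possible Player 2 move:
- c1: R compares 7, 11, 3, 3 and picks B; Player 2 would get 7.
- c2: R compares 11, 17, 0, 14 and picks B; Player 2 would get 15.
- c3: R compares 4, 10, 16, 15 and picks C; Player 2 would get 11.
Player 2's induced payoffs are 7, 15, 11, so Player 2 commits to c2. Subgame-perfect outcome: (B, c2) with payoffs (17, 15).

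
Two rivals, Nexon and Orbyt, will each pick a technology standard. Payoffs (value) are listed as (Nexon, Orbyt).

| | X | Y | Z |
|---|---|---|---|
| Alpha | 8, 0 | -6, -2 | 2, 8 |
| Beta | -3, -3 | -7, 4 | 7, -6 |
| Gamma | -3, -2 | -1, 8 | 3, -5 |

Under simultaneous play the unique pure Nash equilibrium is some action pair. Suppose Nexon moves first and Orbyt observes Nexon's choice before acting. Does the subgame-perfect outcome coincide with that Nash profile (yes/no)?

no

Solve by backward induction (Nexon leads).
- Alpha → Orbyt plays Z (best of 0, -2, 8); Nexon gets 2.
- Beta → Orbyt plays Y (best of -3, 4, -6); Nexon gets -7.
- Gamma → Orbyt plays Y (best of -2, 8, -5); Nexon gets -1.
Among 2, -7, -1, the best is 2 at Alpha. Subgame-perfect outcome: (Alpha, Z) with payoffs (2, 8).
Under simultaneous play:
Nexon's best replies: X→Alpha; Y→Gamma; Z→Beta.
Orbyt's best replies: Alpha→Z; Beta→Y; Gamma→Y.
The unique mutual best reply is (Gamma, Y), giving (-1, 8).
Sequential outcome (Alpha, Z) differs from the Nash profile (Gamma, Y).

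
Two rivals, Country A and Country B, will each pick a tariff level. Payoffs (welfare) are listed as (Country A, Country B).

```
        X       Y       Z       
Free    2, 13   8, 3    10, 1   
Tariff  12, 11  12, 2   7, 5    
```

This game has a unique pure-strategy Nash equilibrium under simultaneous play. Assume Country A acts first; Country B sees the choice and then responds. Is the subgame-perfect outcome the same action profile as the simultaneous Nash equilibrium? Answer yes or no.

yes

Backward induction with Country A moving first.
- Free: Country B compares 13, 3, 1 and picks X; Country A would get 2.
- Tariff: Country B compares 11, 2, 5 and picks X; Country A would get 12.
Among 2, 12, the best is 12 at Tariff. Subgame-perfect outcome: (Tariff, X) with payoffs (12, 11).
Under simultaneous play:
Country A's best replies: X→Tariff; Y→Tariff; Z→Free.
Country B's best replies: Free→X; Tariff→X.
The unique mutual best reply is (Tariff, X), giving (12, 11).
Sequential outcome (Tariff, X) coincides with the Nash profile (Tariff, X).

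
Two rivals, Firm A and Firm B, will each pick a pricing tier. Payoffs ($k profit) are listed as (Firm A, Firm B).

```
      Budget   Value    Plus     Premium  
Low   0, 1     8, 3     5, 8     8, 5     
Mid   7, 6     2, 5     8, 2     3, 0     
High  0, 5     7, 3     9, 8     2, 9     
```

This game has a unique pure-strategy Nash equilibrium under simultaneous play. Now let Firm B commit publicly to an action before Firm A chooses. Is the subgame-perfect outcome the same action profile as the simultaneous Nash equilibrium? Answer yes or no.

no

Firm A best-responds to each possible Firm B move:
- Budget: BR = Mid, leader payoff 6.
- Value: BR = Low, leader payoff 3.
- Plus: BR = High, leader payoff 8.
- Premium: BR = Low, leader payoff 5.
Among 6, 3, 8, 5, the best is 8 at Plus. Subgame-perfect outcome: (High, Plus) with payoffs (9, 8).
Under simultaneous play:
Firm A's best replies: Budget→Mid; Value→Low; Plus→High; Premium→Low.
Firm B's best replies: Low→Plus; Mid→Budget; High→Premium.
Only (Mid, Budget) has each player best-responding; Nash payoffs (7, 6).
Sequential outcome (High, Plus) differs from the Nash profile (Mid, Budget).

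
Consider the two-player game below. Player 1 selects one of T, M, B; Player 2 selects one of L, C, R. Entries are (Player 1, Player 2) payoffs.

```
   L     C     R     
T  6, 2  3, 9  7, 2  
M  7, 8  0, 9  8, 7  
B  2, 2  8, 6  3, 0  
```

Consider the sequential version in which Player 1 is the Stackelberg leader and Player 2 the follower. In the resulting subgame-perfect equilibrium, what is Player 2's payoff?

Work backward from Player 2's decision.
- T → Player 2 plays C (best of 2, 9, 2); Player 1 gets 3.
- M → Player 2 plays C (best of 8, 9, 7); Player 1 gets 0.
- B → Player 2 plays C (best of 2, 6, 0); Player 1 gets 8.
Among 3, 0, 8, the best is 8 at B. Subgame-perfect outcome: (B, C) with payoffs (8, 6).

6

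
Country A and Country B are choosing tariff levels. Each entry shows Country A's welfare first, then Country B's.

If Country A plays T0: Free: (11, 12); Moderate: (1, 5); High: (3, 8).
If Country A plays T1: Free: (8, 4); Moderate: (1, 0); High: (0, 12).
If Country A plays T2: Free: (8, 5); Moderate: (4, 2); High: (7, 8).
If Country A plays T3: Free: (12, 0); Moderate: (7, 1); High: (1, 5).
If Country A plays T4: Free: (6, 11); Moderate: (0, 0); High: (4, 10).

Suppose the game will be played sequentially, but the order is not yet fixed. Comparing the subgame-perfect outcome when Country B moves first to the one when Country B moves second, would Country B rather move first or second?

If Country A leads: Country B's best replies are T0→Free, T1→High, T2→High, T3→High, T4→Free; Country A's induced payoffs 11, 0, 7, 1, 6; outcome (T0, Free), payoffs (11, 12).
If Country B leads: Country A's best replies are Free→T3, Moderate→T3, High→T2; Country B's induced payoffs 0, 1, 8; outcome (T2, High), payoffs (7, 8).
Country B gets 8 moving first and 12 moving second, so Country B prefers to move second.

second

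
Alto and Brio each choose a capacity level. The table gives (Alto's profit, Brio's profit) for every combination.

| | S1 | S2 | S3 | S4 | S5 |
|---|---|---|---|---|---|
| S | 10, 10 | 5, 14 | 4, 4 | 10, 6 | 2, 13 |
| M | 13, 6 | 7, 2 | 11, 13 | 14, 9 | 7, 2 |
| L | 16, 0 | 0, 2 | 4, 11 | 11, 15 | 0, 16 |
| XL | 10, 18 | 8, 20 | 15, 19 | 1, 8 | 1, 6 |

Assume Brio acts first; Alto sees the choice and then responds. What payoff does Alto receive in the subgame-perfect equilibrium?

8

Solve by backward induction (Brio leads).
- S1: Alto compares 10, 13, 16, 10 and picks L; Brio would get 0.
- S2: Alto compares 5, 7, 0, 8 and picks XL; Brio would get 20.
- S3: Alto compares 4, 11, 4, 15 and picks XL; Brio would get 19.
- S4: Alto compares 10, 14, 11, 1 and picks M; Brio would get 9.
- S5: Alto compares 2, 7, 0, 1 and picks M; Brio would get 2.
Brio's induced payoffs are 0, 20, 19, 9, 2, so Brio commits to S2. Subgame-perfect outcome: (XL, S2) with payoffs (8, 20).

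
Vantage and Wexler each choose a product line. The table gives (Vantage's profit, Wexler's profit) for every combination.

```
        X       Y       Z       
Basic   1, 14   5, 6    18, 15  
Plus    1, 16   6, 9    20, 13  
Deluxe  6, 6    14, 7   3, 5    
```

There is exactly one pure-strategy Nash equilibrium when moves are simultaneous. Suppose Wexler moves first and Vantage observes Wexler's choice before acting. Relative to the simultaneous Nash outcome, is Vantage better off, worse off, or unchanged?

better off

Work backward from Vantage's decision.
- X → Vantage plays Deluxe (best of 1, 1, 6); Wexler gets 6.
- Y → Vantage plays Deluxe (best of 5, 6, 14); Wexler gets 7.
- Z → Vantage plays Plus (best of 18, 20, 3); Wexler gets 13.
Wexler's induced payoffs are 6, 7, 13, so Wexler commits to Z. Subgame-perfect outcome: (Plus, Z) with payoffs (20, 13).
Now find the simultaneous Nash equilibrium.
Vantage's best replies: X→Deluxe; Y→Deluxe; Z→Plus.
Wexler's best replies: Basic→Z; Plus→X; Deluxe→Y.
Only (Deluxe, Y) has each player best-responding; Nash payoffs (14, 7).
Vantage earns 20 sequentially versus 14 at the Nash outcome: better off.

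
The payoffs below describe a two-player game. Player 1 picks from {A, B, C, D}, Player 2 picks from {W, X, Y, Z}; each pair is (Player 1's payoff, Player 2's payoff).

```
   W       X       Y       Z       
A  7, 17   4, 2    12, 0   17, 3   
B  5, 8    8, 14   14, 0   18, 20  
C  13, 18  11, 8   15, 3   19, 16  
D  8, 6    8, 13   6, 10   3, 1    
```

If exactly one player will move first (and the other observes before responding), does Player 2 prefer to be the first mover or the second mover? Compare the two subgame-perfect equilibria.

If Player 1 leads: Player 2's best replies are A→W, B→Z, C→W, D→X; Player 1's induced payoffs 7, 18, 13, 8; outcome (B, Z), payoffs (18, 20).
If Player 2 leads: Player 1's best replies are W→C, X→C, Y→C, Z→C; Player 2's induced payoffs 18, 8, 3, 16; outcome (C, W), payoffs (13, 18).
Player 2 gets 18 moving first and 20 moving second, so Player 2 prefers to move second.

second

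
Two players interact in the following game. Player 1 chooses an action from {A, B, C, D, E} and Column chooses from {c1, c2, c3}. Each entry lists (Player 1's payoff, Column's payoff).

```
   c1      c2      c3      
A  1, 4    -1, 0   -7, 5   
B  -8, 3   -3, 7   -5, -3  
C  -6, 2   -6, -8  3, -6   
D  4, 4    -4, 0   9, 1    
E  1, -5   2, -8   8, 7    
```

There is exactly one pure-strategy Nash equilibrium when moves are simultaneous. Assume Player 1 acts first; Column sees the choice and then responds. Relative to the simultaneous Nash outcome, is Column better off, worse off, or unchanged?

Solve by backward induction (Player 1 leads).
- A → Column plays c3 (best of 4, 0, 5); Player 1 gets -7.
- B → Column plays c2 (best of 3, 7, -3); Player 1 gets -3.
- C → Column plays c1 (best of 2, -8, -6); Player 1 gets -6.
- D → Column plays c1 (best of 4, 0, 1); Player 1 gets 4.
- E → Column plays c3 (best of -5, -8, 7); Player 1 gets 8.
Player 1's induced payoffs are -7, -3, -6, 4, 8, so Player 1 commits to E. Subgame-perfect outcome: (E, c3) with payoffs (8, 7).
Now find the simultaneous Nash equilibrium.
Player 1's best replies: c1→D; c2→E; c3→D.
Column's best replies: A→c3; B→c2; C→c1; D→c1; E→c3.
The unique mutual best reply is (D, c1), giving (4, 4).
Column earns 7 sequentially versus 4 at the Nash outcome: better off.

better off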